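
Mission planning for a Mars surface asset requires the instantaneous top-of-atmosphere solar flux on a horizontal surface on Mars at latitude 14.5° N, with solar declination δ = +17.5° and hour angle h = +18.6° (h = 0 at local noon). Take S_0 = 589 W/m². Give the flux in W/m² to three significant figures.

560 W/m²

cos θ_z = sin ϕ sin δ + cos ϕ cos δ cos h = 0.075291 + 0.875111 = 0.950402.
Flux = S_0 · cos θ_z = 589 × 0.950402 = 559.8 W/m².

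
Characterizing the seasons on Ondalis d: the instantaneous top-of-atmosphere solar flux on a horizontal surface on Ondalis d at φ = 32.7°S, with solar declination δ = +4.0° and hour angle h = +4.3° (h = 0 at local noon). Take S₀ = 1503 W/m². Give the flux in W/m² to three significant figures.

1.20e+03 W/m²

cos θ_z = sin φ sin δ + cos φ cos δ cos h = -0.037685 + 0.837098 = 0.799413.
Flux = S₀ · cos θ_z = 1503 × 0.799413 = 1202 W/m².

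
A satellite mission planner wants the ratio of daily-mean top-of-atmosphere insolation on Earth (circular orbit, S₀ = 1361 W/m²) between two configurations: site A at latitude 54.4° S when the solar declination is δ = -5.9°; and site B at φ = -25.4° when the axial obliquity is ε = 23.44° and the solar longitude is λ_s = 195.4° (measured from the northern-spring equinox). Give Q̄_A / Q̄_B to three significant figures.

Q̄_A / Q̄_B ≈ 0.738

— Configuration A (φ=-54.4°):
cos H₀ = −tan(-54.4°) tan(-5.900°) = -0.1443, H₀ = 1.7156 rad.
Bracket: H₀ sin φ sin δ + cos φ cos δ sin H₀ = 1.7156×-0.81310×-0.10279 + 0.58212×0.99470×0.98953 = 0.143387 + 0.572972 = 0.716359.
Q̄ = (S₀/π) × [bracket] = (1361/π) × 0.716359 = 310.34 W/m².
— Configuration B (φ=-25.4°):
Solar declination: sin δ = sin ε · sin λ_s = sin 23.44° × sin 195.4° = -0.10564, so δ = -6.064°.
cos H₀ = −tan(-25.4°) tan(-6.064°) = -0.0504, H₀ = 1.6213 rad.
Bracket: H₀ sin φ sin δ + cos φ cos δ sin H₀ = 1.6213×-0.42894×-0.10564 + 0.90334×0.99440×0.99873 = 0.073466 + 0.897140 = 0.970606.
Q̄ = (S₀/π) × [bracket] = (1361/π) × 0.970606 = 420.49 W/m².
Ratio Q̄_A / Q̄_B = 310.34 / 420.49 = 0.7380.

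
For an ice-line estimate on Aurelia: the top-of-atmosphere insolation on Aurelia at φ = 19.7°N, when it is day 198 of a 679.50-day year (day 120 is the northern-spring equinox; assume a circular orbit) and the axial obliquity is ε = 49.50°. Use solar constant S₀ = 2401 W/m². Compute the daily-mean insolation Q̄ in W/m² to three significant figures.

Solar longitude: λ_s = 360° × (198 − 120)/679.50 = 41.325°.
sin δ = sin 49.50° × sin 41.325° = 0.50211, so δ = +30.140°.
cos H₀ = −tan(+19.7°) tan(+30.140°) = -0.2079, H₀ = 1.7802 rad.
Bracket: H₀ sin φ sin δ + cos φ cos δ sin H₀ = 1.7802×0.33710×0.50211 + 0.94147×0.86480×0.97815 = 0.301319 + 0.796393 = 1.097712.
Q̄ = (S₀/π) × [bracket] = (2401/π) × 1.097712 = 838.9 W/m².

Q̄ ≈ 839 W/m²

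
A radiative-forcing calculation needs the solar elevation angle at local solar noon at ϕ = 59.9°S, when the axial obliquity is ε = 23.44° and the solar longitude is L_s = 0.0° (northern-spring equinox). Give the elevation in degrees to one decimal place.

Solar declination: sin δ = sin ε · sin L_s = sin 23.44° × sin 0.0° = 0.00000, so δ = +0.000°.
At local noon the hour angle is zero, so the zenith angle equals |ϕ − δ| = |-59.9° − (+0.000°)| = 59.900°.
Elevation = 90° − 59.900° = 30.1°.

30.1°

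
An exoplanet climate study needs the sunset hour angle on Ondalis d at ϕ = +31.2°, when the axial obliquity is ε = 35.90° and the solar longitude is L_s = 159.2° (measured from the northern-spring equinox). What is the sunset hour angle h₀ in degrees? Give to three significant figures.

h₀ = 97.4°

Solar declination: sin δ = sin ε · sin L_s = sin 35.90° × sin 159.2° = 0.20822, so δ = +12.018°.
cos h₀ = −tan ϕ · tan δ = −tan(+31.2°) × tan(+12.018°) = -0.1289, so h₀ = 1.7001 rad = 97.41°.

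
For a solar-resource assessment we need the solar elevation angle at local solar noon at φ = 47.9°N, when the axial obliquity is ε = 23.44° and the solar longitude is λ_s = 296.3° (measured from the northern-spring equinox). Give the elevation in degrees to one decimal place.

Solar declination: sin δ = sin ε · sin λ_s = sin 23.44° × sin 296.3° = -0.35661, so δ = -20.892°.
At local noon the hour angle is zero, so the zenith angle equals |φ − δ| = |+47.9° − (-20.892°)| = 68.792°.
Elevation = 90° − 68.792° = 21.2°.

21.2°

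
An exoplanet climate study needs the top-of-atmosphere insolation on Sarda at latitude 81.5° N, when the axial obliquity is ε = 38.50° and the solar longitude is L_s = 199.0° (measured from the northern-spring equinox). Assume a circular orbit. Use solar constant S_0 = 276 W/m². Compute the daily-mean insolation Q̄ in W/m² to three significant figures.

Q̄ ≈ 0.00 W/m²

Solar declination: sin δ = sin ε · sin L_s = sin 38.50° × sin 199.0° = -0.20267, so δ = -11.693°.
cos h₀ = −tan(+81.5°) tan(-11.693°) = 1.3848 ≥ 1 ⇒ polar night, h₀ = 0 and Q̄ = 0.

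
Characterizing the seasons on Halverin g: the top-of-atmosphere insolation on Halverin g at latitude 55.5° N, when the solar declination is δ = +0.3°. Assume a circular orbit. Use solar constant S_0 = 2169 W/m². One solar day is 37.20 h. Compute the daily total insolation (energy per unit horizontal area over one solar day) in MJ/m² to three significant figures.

cos h₀ = −tan(+55.5°) tan(+0.300°) = -0.0076, h₀ = 1.5784 rad.
Bracket: h₀ sin ϕ sin δ + cos ϕ cos δ sin h₀ = 1.5784×0.82413×0.00524 + 0.56641×0.99999×0.99997 = 0.006816 + 0.566387 = 0.573203.
Q̄ = (S_0/π) × [bracket] = (2169/π) × 0.573203 = 395.75 W/m².
Daily total = Q̄ × 37.20 h × 3600 s/h = 395.75 × 37.20 × 3600 / 10⁶ = 53.00 MJ/m².

53.0 MJ/m²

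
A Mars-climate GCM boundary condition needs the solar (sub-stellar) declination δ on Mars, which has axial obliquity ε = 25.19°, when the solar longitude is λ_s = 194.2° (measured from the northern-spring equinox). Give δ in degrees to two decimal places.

δ = -5.99°

sin δ = sin ε · sin λ_s = sin 25.19° × sin 194.2° = -0.104408.
δ = arcsin(-0.104408) = -5.99°.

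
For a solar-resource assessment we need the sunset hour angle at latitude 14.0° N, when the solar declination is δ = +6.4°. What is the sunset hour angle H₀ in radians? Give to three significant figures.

cos H₀ = −tan φ · tan δ = −tan(+14.0°) × tan(+6.400°) = -0.0280, so H₀ = 1.5988 rad = 91.60°.

H₀ = 1.60 rad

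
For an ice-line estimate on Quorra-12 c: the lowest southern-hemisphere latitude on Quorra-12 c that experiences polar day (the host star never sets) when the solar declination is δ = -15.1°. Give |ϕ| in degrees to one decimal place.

|ϕ| = 74.9°

Polar day requires cos h₀ = −tan ϕ tan δ ≤ −1, i.e. tan ϕ tan δ ≥ 1.
The boundary is |tan ϕ| · |tan δ| = 1, so |ϕ| = 90° − |δ| = 90° − 15.1° = 74.9° in the southern hemisphere.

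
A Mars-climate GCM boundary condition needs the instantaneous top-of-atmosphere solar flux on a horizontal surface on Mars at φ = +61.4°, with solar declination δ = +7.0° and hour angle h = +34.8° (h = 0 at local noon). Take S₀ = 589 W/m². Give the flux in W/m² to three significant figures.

cos θ_z = sin φ sin δ + cos φ cos δ cos h = 0.106999 + 0.390148 = 0.497147.
Flux = S₀ · cos θ_z = 589 × 0.497147 = 292.8 W/m².

293 W/m²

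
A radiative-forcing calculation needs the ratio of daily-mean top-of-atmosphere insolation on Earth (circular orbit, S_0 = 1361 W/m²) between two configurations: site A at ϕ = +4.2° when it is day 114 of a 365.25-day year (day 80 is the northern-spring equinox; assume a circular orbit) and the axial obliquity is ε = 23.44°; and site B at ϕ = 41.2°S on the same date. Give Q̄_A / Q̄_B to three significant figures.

— Configuration A (ϕ=+4.2°):
Solar longitude: L_s = 360° × (114 − 80)/365.25 = 33.511°.
sin δ = sin 23.44° × sin 33.511° = 0.21962, so δ = +12.687°.
cos h₀ = −tan(+4.2°) tan(+12.687°) = -0.0165, h₀ = 1.5873 rad.
Bracket: h₀ sin ϕ sin δ + cos ϕ cos δ sin h₀ = 1.5873×0.07324×0.21962 + 0.99731×0.97559×0.99986 = 0.025532 + 0.972829 = 0.998361.
Q̄ = (S_0/π) × [bracket] = (1361/π) × 0.998361 = 432.51 W/m².
— Configuration B (ϕ=-41.2°):
cos h₀ = −tan(-41.2°) tan(+12.687°) = 0.1971, h₀ = 1.3724 rad.
Bracket: h₀ sin ϕ sin δ + cos ϕ cos δ sin h₀ = 1.3724×-0.65869×0.21962 + 0.75241×0.97559×0.98039 = -0.198533 + 0.719649 = 0.521116.
Q̄ = (S_0/π) × [bracket] = (1361/π) × 0.521116 = 225.76 W/m².
Ratio Q̄_A / Q̄_B = 432.51 / 225.76 = 1.916.

Q̄_A / Q̄_B ≈ 1.92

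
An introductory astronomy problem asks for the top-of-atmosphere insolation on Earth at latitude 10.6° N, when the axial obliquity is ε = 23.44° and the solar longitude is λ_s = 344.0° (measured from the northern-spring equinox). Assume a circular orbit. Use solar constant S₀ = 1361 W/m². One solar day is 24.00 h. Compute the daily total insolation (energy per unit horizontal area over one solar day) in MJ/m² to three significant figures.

Solar declination: sin δ = sin ε · sin λ_s = sin 23.44° × sin 344.0° = -0.10965, so δ = -6.295°.
cos H₀ = −tan(+10.6°) tan(-6.295°) = 0.0206, H₀ = 1.5502 rad.
Bracket: H₀ sin φ sin δ + cos φ cos δ sin H₀ = 1.5502×0.18395×-0.10965 + 0.98294×0.99397×0.99979 = -0.031268 + 0.976808 = 0.945540.
Q̄ = (S₀/π) × [bracket] = (1361/π) × 0.945540 = 409.63 W/m².
Daily total = Q̄ × 24.00 h × 3600 s/h = 409.63 × 24.00 × 3600 / 10⁶ = 35.39 MJ/m².

35.4 MJ/m²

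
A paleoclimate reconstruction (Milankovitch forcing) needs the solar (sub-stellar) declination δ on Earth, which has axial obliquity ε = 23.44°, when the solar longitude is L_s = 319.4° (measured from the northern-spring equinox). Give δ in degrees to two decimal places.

δ = -15.00°

sin δ = sin ε · sin L_s = sin 23.44° × sin 319.4° = -0.258871.
δ = arcsin(-0.258871) = -15.00°.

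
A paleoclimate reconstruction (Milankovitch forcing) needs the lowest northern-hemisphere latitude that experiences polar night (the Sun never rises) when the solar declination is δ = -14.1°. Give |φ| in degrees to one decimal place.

|φ| = 75.9°

Polar night requires cos H₀ = −tan φ tan δ ≥ 1, i.e. tan φ tan δ ≤ −1.
The boundary is |tan φ| · |tan δ| = 1, so |φ| = 90° − |δ| = 90° − 14.1° = 75.9° in the northern hemisphere.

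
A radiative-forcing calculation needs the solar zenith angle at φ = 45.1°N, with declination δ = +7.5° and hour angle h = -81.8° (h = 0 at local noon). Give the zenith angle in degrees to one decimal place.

θ_z = 78.9°

cos θ_z = sin φ sin δ + cos φ cos δ cos h = 0.092457 + 0.099816 = 0.192273.
θ_z = arccos(0.192273) = 78.9°.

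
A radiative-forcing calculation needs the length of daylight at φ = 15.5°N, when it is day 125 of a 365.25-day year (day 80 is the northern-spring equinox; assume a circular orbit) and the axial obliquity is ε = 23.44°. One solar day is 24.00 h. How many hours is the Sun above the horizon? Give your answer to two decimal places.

Solar longitude: λ_s = 360° × (125 − 80)/365.25 = 44.353°.
sin δ = sin 23.44° × sin 44.353° = 0.27809, so δ = +16.146°.
cos H₀ = −tan φ · tan δ = −tan(+15.5°) × tan(+16.146°) = -0.0803, so H₀ = 1.6512 rad = 94.61°.
Daylight = 2H₀/(2π) × 24.00 h = (1.6512/π) × 24.00 = 12.61 h.

12.61 h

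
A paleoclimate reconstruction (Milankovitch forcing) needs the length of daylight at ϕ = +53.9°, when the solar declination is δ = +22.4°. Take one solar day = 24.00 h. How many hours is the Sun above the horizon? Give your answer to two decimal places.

cos h₀ = −tan ϕ · tan δ = −tan(+53.9°) × tan(+22.400°) = -0.5652, so h₀ = 2.1715 rad = 124.42°.
Daylight = 2h₀/(2π) × 24.00 h = (2.1715/π) × 24.00 = 16.59 h.

16.59 h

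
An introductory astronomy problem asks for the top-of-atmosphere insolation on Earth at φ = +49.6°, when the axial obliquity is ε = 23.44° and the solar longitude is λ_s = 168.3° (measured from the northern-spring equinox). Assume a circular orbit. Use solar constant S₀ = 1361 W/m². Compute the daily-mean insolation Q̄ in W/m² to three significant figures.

Q̄ ≈ 323 W/m²

Solar declination: sin δ = sin ε · sin λ_s = sin 23.44° × sin 168.3° = 0.08067, so δ = +4.627°.
cos H₀ = −tan(+49.6°) tan(+4.627°) = -0.0951, H₀ = 1.6660 rad.
Bracket: H₀ sin φ sin δ + cos φ cos δ sin H₀ = 1.6660×0.76154×0.08067 + 0.64812×0.99674×0.99547 = 0.102348 + 0.643081 = 0.745429.
Q̄ = (S₀/π) × [bracket] = (1361/π) × 0.745429 = 322.9 W/m².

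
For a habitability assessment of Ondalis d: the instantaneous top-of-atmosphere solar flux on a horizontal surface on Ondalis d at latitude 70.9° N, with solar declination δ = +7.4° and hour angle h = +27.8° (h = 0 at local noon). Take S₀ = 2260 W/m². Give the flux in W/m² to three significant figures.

cos θ_z = sin φ sin δ + cos φ cos δ cos h = 0.121705 + 0.287040 = 0.408745.
Flux = S₀ · cos θ_z = 2260 × 0.408745 = 923.8 W/m².

924 W/m²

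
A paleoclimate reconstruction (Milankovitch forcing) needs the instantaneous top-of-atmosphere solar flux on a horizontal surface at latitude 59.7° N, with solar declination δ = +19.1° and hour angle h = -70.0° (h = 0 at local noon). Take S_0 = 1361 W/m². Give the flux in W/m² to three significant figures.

cos θ_z = sin ϕ sin δ + cos ϕ cos δ cos h = 0.282518 + 0.163059 = 0.445577.
Flux = S_0 · cos θ_z = 1361 × 0.445577 = 606.4 W/m².

606 W/m²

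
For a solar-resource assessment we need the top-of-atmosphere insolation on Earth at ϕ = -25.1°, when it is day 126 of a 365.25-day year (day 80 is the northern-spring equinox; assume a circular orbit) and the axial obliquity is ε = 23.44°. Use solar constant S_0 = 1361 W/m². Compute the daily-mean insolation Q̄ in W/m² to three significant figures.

Q̄ ≈ 298 W/m²

Solar longitude: L_s = 360° × (126 − 80)/365.25 = 45.339°.
sin δ = sin 23.44° × sin 45.339° = 0.28294, so δ = +16.436°.
cos h₀ = −tan(-25.1°) tan(+16.436°) = 0.1382, h₀ = 1.4322 rad.
Bracket: h₀ sin ϕ sin δ + cos ϕ cos δ sin h₀ = 1.4322×-0.42420×0.28294 + 0.90557×0.95914×0.99041 = -0.171897 + 0.860239 = 0.688342.
Q̄ = (S_0/π) × [bracket] = (1361/π) × 0.688342 = 298.2 W/m².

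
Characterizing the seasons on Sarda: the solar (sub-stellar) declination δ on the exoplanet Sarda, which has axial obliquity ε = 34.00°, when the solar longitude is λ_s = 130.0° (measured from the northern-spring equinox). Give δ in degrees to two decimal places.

δ = +25.36°

sin δ = sin ε · sin λ_s = sin 34.00° × sin 130.0° = 0.428367.
δ = arcsin(0.428367) = +25.36°.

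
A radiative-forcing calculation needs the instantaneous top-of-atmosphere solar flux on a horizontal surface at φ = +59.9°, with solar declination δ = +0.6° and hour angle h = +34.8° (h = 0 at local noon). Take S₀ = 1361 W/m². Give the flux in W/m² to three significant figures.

cos θ_z = sin φ sin δ + cos φ cos δ cos h = 0.009060 + 0.411793 = 0.420853.
Flux = S₀ · cos θ_z = 1361 × 0.420853 = 572.8 W/m².

573 W/m²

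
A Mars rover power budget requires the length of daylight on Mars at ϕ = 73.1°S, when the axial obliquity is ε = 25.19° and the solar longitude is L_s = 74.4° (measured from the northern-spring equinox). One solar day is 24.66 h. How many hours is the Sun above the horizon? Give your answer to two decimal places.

0.00 h

Solar declination: sin δ = sin ε · sin L_s = sin 25.19° × sin 74.4° = 0.40994, so δ = +24.201°.
cos h₀ = −tan ϕ · tan δ = 1.4793 ≥ 1, so the Sun never rises (polar night) and h₀ = 0.
Daylight = 2h₀/(2π) × 24.66 h = (0.0000/π) × 24.66 = 0.00 h.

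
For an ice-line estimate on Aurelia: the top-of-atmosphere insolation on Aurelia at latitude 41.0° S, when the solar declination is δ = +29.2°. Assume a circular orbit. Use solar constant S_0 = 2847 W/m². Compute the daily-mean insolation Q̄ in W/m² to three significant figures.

Q̄ ≈ 213 W/m²

cos h₀ = −tan(-41.0°) tan(+29.200°) = 0.4858, h₀ = 1.0635 rad.
Bracket: h₀ sin ϕ sin δ + cos ϕ cos δ sin h₀ = 1.0635×-0.65606×0.48786 + 0.75471×0.87292×0.87405 = -0.340390 + 0.575825 = 0.235435.
Q̄ = (S_0/π) × [bracket] = (2847/π) × 0.235435 = 213.4 W/m².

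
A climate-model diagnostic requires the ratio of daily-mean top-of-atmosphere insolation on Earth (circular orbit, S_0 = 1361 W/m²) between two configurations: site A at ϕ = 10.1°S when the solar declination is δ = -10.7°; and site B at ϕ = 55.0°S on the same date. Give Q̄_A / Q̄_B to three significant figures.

Q̄_A / Q̄_B ≈ 1.24

— Configuration A (ϕ=-10.1°):
cos h₀ = −tan(-10.1°) tan(-10.700°) = -0.0337, h₀ = 1.6045 rad.
Bracket: h₀ sin ϕ sin δ + cos ϕ cos δ sin h₀ = 1.6045×-0.17537×-0.18567 + 0.98450×0.98261×0.99943 = 0.052244 + 0.966828 = 1.019072.
Q̄ = (S_0/π) × [bracket] = (1361/π) × 1.019072 = 441.48 W/m².
— Configuration B (ϕ=-55.0°):
cos h₀ = −tan(-55.0°) tan(-10.700°) = -0.2699, h₀ = 1.8440 rad.
Bracket: h₀ sin ϕ sin δ + cos ϕ cos δ sin h₀ = 1.8440×-0.81915×-0.18567 + 0.57358×0.98261×0.96290 = 0.280457 + 0.542696 = 0.823153.
Q̄ = (S_0/π) × [bracket] = (1361/π) × 0.823153 = 356.61 W/m².
Ratio Q̄_A / Q̄_B = 441.48 / 356.61 = 1.238.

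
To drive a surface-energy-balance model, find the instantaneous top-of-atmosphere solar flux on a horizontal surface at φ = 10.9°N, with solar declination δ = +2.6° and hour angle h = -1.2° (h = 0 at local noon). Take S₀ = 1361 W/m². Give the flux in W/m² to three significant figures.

1.35e+03 W/m²

cos θ_z = sin φ sin δ + cos φ cos δ cos h = 0.008578 + 0.980733 = 0.989311.
Flux = S₀ · cos θ_z = 1361 × 0.989311 = 1346 W/m².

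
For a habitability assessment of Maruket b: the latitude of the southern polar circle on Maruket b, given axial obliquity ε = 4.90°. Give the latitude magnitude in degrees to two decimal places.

85.10°

The polar circle is the lowest latitude that experiences at least one full rotation of continuous darkness at the northern-summer solstice; it lies at |ϕ| = 90° − ε = 90° − 4.90° = 85.10°.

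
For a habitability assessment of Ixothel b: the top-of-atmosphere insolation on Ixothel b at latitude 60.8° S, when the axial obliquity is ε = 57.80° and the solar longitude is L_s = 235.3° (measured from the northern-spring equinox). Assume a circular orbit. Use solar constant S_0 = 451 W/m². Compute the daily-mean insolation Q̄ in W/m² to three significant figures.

Q̄ ≈ 274 W/m²

Solar declination: sin δ = sin ε · sin L_s = sin 57.80° × sin 235.3° = -0.69569, so δ = -44.082°.
cos h₀ = −tan(-60.8°) tan(-44.082°) = -1.7329 ≤ −1 ⇒ polar day, h₀ = π.
Bracket: h₀ sin ϕ sin δ + cos ϕ cos δ sin h₀ = 3.1416×-0.87292×-0.69569 + 0.48786×0.71834×0.00000 = 1.907836 + 0.000000 = 1.907836.
Q̄ = (S_0/π) × [bracket] = (451/π) × 1.907836 = 273.9 W/m².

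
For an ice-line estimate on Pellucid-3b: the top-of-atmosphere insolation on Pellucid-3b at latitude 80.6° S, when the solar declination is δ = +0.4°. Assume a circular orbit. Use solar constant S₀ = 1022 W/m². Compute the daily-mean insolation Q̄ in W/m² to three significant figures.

cos H₀ = −tan(-80.6°) tan(+0.400°) = 0.0422, H₀ = 1.5286 rad.
Bracket: H₀ sin φ sin δ + cos φ cos δ sin H₀ = 1.5286×-0.98657×0.00698 + 0.16333×0.99998×0.99911 = -0.010526 + 0.163181 = 0.152655.
Q̄ = (S₀/π) × [bracket] = (1022/π) × 0.152655 = 49.66 W/m².

Q̄ ≈ 49.7 W/m²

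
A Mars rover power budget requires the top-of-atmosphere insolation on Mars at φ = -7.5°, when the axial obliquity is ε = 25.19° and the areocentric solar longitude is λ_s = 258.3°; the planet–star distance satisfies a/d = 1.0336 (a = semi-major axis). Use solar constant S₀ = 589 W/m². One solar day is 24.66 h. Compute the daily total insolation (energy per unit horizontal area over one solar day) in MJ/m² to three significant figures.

17.6 MJ/m²

sin δ = sin 25.19° × sin 258.3° = -0.41678, so δ = -24.631°.
cos H₀ = −tan(-7.5°) tan(-24.631°) = -0.0604, H₀ = 1.6312 rad.
Bracket: H₀ sin φ sin δ + cos φ cos δ sin H₀ = 1.6312×-0.13053×-0.41678 + 0.99144×0.90901×0.99818 = 0.088741 + 0.899589 = 0.988330.
Inverse-square distance factor (a/d)² = 1.0336² = 1.068329.
Q̄ = (S₀/π) × 1.068329 × [bracket] = (589/π) × 1.068329 × 0.988330 = 197.96 W/m².
Daily total = Q̄ × 24.66 h × 3600 s/h = 197.96 × 24.66 × 3600 / 10⁶ = 17.57 MJ/m².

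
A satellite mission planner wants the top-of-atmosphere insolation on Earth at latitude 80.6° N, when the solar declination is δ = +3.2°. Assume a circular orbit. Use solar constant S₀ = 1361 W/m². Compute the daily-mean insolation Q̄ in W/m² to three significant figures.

Q̄ ≈ 112 W/m²

cos H₀ = −tan(+80.6°) tan(+3.200°) = -0.3377, H₀ = 1.9153 rad.
Bracket: H₀ sin φ sin δ + cos φ cos δ sin H₀ = 1.9153×0.98657×0.05582 + 0.16333×0.99844×0.94125 = 0.105476 + 0.153495 = 0.258971.
Q̄ = (S₀/π) × [bracket] = (1361/π) × 0.258971 = 112.2 W/m².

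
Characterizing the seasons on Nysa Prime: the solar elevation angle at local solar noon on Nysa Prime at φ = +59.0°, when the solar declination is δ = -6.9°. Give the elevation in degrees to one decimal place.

24.1°

At local noon the hour angle is zero, so the zenith angle equals |φ − δ| = |+59.0° − (-6.900°)| = 65.900°.
Elevation = 90° − 65.900° = 24.1°.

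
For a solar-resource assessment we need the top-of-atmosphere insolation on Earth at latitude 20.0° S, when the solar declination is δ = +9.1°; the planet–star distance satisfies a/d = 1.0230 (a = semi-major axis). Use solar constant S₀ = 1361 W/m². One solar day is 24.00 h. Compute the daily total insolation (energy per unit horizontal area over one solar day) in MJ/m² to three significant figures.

cos H₀ = −tan(-20.0°) tan(+9.100°) = 0.0583, H₀ = 1.5125 rad.
Bracket: H₀ sin φ sin δ + cos φ cos δ sin H₀ = 1.5125×-0.34202×0.15816 + 0.93969×0.98741×0.99830 = -0.081817 + 0.926282 = 0.844465.
Inverse-square distance factor (a/d)² = 1.0230² = 1.046529.
Q̄ = (S₀/π) × 1.046529 × [bracket] = (1361/π) × 1.046529 × 0.844465 = 382.86 W/m².
Daily total = Q̄ × 24.00 h × 3600 s/h = 382.86 × 24.00 × 3600 / 10⁶ = 33.08 MJ/m².

33.1 MJ/m²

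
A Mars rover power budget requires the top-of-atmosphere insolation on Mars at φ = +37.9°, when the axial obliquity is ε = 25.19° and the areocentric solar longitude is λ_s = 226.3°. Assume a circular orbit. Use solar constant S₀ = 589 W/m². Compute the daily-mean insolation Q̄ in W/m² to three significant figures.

sin δ = sin 25.19° × sin 226.3° = -0.30771, so δ = -17.921°.
cos H₀ = −tan(+37.9°) tan(-17.921°) = 0.2518, H₀ = 1.3163 rad.
Bracket: H₀ sin φ sin δ + cos φ cos δ sin H₀ = 1.3163×0.61429×-0.30771 + 0.78908×0.95148×0.96779 = -0.248811 + 0.726611 = 0.477800.
Q̄ = (S₀/π) × [bracket] = (589/π) × 0.477800 = 89.58 W/m².

Q̄ ≈ 89.6 W/m²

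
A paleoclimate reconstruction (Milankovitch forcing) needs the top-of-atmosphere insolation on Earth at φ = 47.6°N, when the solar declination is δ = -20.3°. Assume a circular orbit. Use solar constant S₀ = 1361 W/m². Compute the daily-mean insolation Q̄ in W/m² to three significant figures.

Q̄ ≈ 122 W/m²

cos H₀ = −tan(+47.6°) tan(-20.300°) = 0.4051, H₀ = 1.1537 rad.
Bracket: H₀ sin φ sin δ + cos φ cos δ sin H₀ = 1.1537×0.73846×-0.34694 + 0.67430×0.93789×0.91427 = -0.295579 + 0.578202 = 0.282623.
Q̄ = (S₀/π) × [bracket] = (1361/π) × 0.282623 = 122.4 W/m².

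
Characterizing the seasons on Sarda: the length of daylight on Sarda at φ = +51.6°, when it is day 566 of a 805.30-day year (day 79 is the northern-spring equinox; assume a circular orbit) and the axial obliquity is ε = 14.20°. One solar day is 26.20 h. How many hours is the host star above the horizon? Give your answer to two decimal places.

Solar longitude: λ_s = 360° × (566 − 79)/805.30 = 217.708°.
sin δ = sin 14.20° × sin 217.708° = -0.15004, so δ = -8.629°.
cos H₀ = −tan φ · tan δ = −tan(+51.6°) × tan(-8.629°) = 0.1915, so H₀ = 1.3781 rad = 78.96°.
Daylight = 2H₀/(2π) × 26.20 h = (1.3781/π) × 26.20 = 11.49 h.

11.49 h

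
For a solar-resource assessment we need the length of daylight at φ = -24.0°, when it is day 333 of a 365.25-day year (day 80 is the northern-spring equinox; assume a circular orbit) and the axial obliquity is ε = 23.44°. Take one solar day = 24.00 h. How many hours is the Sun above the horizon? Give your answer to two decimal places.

Solar longitude: λ_s = 360° × (333 − 80)/365.25 = 249.363°.
sin δ = sin 23.44° × sin 249.363° = -0.37226, so δ = -21.855°.
cos H₀ = −tan φ · tan δ = −tan(-24.0°) × tan(-21.855°) = -0.1786, so H₀ = 1.7503 rad = 100.29°.
Daylight = 2H₀/(2π) × 24.00 h = (1.7503/π) × 24.00 = 13.37 h.

13.37 h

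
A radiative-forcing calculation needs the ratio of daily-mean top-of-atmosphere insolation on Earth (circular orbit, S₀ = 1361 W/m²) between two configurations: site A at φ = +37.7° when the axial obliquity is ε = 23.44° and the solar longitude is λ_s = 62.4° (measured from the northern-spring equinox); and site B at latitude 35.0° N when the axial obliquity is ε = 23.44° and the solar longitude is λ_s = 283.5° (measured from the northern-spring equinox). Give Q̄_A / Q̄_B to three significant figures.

— Configuration A (φ=+37.7°):
Solar declination: sin δ = sin ε · sin λ_s = sin 23.44° × sin 62.4° = 0.35252, so δ = +20.642°.
cos H₀ = −tan(+37.7°) tan(+20.642°) = -0.2912, H₀ = 1.8662 rad.
Bracket: H₀ sin φ sin δ + cos φ cos δ sin H₀ = 1.8662×0.61153×0.35252 + 0.79122×0.93580×0.95668 = 0.402309 + 0.708349 = 1.110658.
Q̄ = (S₀/π) × [bracket] = (1361/π) × 1.110658 = 481.16 W/m².
— Configuration B (φ=+35.0°):
Solar declination: sin δ = sin ε · sin λ_s = sin 23.44° × sin 283.5° = -0.38680, so δ = -22.755°.
cos H₀ = −tan(+35.0°) tan(-22.755°) = 0.2937, H₀ = 1.2727 rad.
Bracket: H₀ sin φ sin δ + cos φ cos δ sin H₀ = 1.2727×0.57358×-0.38680 + 0.81915×0.92216×0.95590 = -0.282362 + 0.722075 = 0.439713.
Q̄ = (S₀/π) × [bracket] = (1361/π) × 0.439713 = 190.49 W/m².
Ratio Q̄_A / Q̄_B = 481.16 / 190.49 = 2.526.

Q̄_A / Q̄_B ≈ 2.53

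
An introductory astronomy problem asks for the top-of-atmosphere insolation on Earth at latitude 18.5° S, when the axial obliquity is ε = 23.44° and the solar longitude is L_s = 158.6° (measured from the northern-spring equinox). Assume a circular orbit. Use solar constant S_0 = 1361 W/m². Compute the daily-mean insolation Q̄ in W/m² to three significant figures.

Q̄ ≈ 376 W/m²

Solar declination: sin δ = sin ε · sin L_s = sin 23.44° × sin 158.6° = 0.14514, so δ = +8.346°.
cos h₀ = −tan(-18.5°) tan(+8.346°) = 0.0491, h₀ = 1.5217 rad.
Bracket: h₀ sin ϕ sin δ + cos ϕ cos δ sin h₀ = 1.5217×-0.31730×0.14514 + 0.94832×0.98941×0.99879 = -0.070079 + 0.937142 = 0.867063.
Q̄ = (S_0/π) × [bracket] = (1361/π) × 0.867063 = 375.6 W/m².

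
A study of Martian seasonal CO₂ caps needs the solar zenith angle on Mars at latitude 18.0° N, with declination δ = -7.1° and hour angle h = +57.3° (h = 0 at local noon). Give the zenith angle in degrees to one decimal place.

cos θ_z = sin φ sin δ + cos φ cos δ cos h = -0.038195 + 0.509859 = 0.471664.
θ_z = arccos(0.471664) = 61.9°.

θ_z = 61.9°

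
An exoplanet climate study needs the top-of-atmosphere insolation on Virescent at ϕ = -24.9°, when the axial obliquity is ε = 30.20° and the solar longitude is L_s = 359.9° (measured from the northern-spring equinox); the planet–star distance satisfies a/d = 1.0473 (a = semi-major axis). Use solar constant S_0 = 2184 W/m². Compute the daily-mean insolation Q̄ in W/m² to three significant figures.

Solar declination: sin δ = sin ε · sin L_s = sin 30.20° × sin 359.9° = -0.00088, so δ = -0.050°.
cos h₀ = −tan(-24.9°) tan(-0.050°) = -0.0004, h₀ = 1.5712 rad.
Bracket: h₀ sin ϕ sin δ + cos ϕ cos δ sin h₀ = 1.5712×-0.42104×-0.00088 + 0.90704×1.00000×1.00000 = 0.000582 + 0.907040 = 0.907622.
Inverse-square distance factor (a/d)² = 1.0473² = 1.096837.
Q̄ = (S_0/π) × 1.096837 × [bracket] = (2184/π) × 1.096837 × 0.907622 = 692.1 W/m².

Q̄ ≈ 692 W/m²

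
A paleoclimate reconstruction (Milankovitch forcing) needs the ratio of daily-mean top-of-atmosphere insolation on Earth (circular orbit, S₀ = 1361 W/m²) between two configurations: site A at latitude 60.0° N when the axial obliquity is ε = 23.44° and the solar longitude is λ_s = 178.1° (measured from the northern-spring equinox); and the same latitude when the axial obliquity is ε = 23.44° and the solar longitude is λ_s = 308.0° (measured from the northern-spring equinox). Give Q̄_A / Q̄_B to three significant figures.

— Configuration A (φ=+60.0°):
Solar declination: sin δ = sin ε · sin λ_s = sin 23.44° × sin 178.1° = 0.01319, so δ = +0.756°.
cos H₀ = −tan(+60.0°) tan(+0.756°) = -0.0228, H₀ = 1.5936 rad.
Bracket: H₀ sin φ sin δ + cos φ cos δ sin H₀ = 1.5936×0.86603×0.01319 + 0.50000×0.99991×0.99974 = 0.018204 + 0.499825 = 0.518029.
Q̄ = (S₀/π) × [bracket] = (1361/π) × 0.518029 = 224.42 W/m².
— Configuration B (φ=+60.0°):
Solar declination: sin δ = sin ε · sin λ_s = sin 23.44° × sin 308.0° = -0.31346, so δ = -18.268°.
cos H₀ = −tan(+60.0°) tan(-18.268°) = 0.5717, H₀ = 0.9622 rad.
Bracket: H₀ sin φ sin δ + cos φ cos δ sin H₀ = 0.9622×0.86603×-0.31346 + 0.50000×0.94960×0.82043 = -0.261204 + 0.389540 = 0.128336.
Q̄ = (S₀/π) × [bracket] = (1361/π) × 0.128336 = 55.598 W/m².
Ratio Q̄_A / Q̄_B = 224.42 / 55.598 = 4.036.

Q̄_A / Q̄_B ≈ 4.04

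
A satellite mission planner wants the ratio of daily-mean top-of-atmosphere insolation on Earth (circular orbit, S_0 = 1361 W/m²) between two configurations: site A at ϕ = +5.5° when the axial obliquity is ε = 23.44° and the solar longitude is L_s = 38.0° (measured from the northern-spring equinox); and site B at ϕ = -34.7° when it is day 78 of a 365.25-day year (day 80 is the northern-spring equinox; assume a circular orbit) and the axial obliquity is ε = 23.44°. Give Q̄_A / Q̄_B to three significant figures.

Q̄_A / Q̄_B ≈ 1.20

— Configuration A (ϕ=+5.5°):
Solar declination: sin δ = sin ε · sin L_s = sin 23.44° × sin 38.0° = 0.24490, so δ = +14.176°.
cos h₀ = −tan(+5.5°) tan(+14.176°) = -0.0243, h₀ = 1.5951 rad.
Bracket: h₀ sin ϕ sin δ + cos ϕ cos δ sin h₀ = 1.5951×0.09585×0.24490 + 0.99540×0.96955×0.99970 = 0.037443 + 0.964801 = 1.002244.
Q̄ = (S_0/π) × [bracket] = (1361/π) × 1.002244 = 434.19 W/m².
— Configuration B (ϕ=-34.7°):
Solar longitude: L_s = 360° × (78 − 80)/365.25 = -1.971°, i.e. -1.971° + 360° = 358.029°.
sin δ = sin 23.44° × sin 358.029° = -0.01368, so δ = -0.784°.
cos h₀ = −tan(-34.7°) tan(-0.784°) = -0.0095, h₀ = 1.5803 rad.
Bracket: h₀ sin ϕ sin δ + cos ϕ cos δ sin h₀ = 1.5803×-0.56928×-0.01368 + 0.82214×0.99991×0.99996 = 0.012307 + 0.822033 = 0.834340.
Q̄ = (S_0/π) × [bracket] = (1361/π) × 0.834340 = 361.45 W/m².
Ratio Q̄_A / Q̄_B = 434.19 / 361.45 = 1.201.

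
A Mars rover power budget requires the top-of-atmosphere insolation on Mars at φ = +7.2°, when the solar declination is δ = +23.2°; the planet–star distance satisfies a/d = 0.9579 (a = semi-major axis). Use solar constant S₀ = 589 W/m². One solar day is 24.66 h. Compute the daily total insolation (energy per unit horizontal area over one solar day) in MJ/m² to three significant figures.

cos H₀ = −tan(+7.2°) tan(+23.200°) = -0.0541, H₀ = 1.6250 rad.
Bracket: H₀ sin φ sin δ + cos φ cos δ sin H₀ = 1.6250×0.12533×0.39394 + 0.99211×0.91914×0.99853 = 0.080230 + 0.910548 = 0.990778.
Inverse-square distance factor (a/d)² = 0.9579² = 0.917572.
Q̄ = (S₀/π) × 0.917572 × [bracket] = (589/π) × 0.917572 × 0.990778 = 170.44 W/m².
Daily total = Q̄ × 24.66 h × 3600 s/h = 170.44 × 24.66 × 3600 / 10⁶ = 15.13 MJ/m².

15.1 MJ/m²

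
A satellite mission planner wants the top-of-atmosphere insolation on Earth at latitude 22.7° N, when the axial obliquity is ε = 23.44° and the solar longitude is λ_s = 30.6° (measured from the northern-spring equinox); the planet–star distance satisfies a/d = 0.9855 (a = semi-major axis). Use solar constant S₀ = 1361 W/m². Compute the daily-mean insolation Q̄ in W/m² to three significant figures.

Q̄ ≈ 433 W/m²

Solar declination: sin δ = sin ε · sin λ_s = sin 23.44° × sin 30.6° = 0.20249, so δ = +11.683°.
cos H₀ = −tan(+22.7°) tan(+11.683°) = -0.0865, H₀ = 1.6574 rad.
Bracket: H₀ sin φ sin δ + cos φ cos δ sin H₀ = 1.6574×0.38591×0.20249 + 0.92254×0.97928×0.99625 = 0.129514 + 0.900037 = 1.029551.
Inverse-square distance factor (a/d)² = 0.9855² = 0.971210.
Q̄ = (S₀/π) × 0.971210 × [bracket] = (1361/π) × 0.971210 × 1.029551 = 433.2 W/m².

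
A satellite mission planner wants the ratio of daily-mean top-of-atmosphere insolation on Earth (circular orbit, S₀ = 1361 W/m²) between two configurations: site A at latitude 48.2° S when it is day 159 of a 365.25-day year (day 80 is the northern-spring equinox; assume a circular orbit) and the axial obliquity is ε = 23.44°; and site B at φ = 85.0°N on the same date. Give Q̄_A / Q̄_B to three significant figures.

— Configuration A (φ=-48.2°):
Solar longitude: λ_s = 360° × (159 − 80)/365.25 = 77.864°.
sin δ = sin 23.44° × sin 77.864° = 0.38890, so δ = +22.886°.
cos H₀ = −tan(-48.2°) tan(+22.886°) = 0.4721, H₀ = 1.0791 rad.
Bracket: H₀ sin φ sin δ + cos φ cos δ sin H₀ = 1.0791×-0.74548×0.38890 + 0.66653×0.92128×0.88153 = -0.312850 + 0.541313 = 0.228463.
Q̄ = (S₀/π) × [bracket] = (1361/π) × 0.228463 = 98.975 W/m².
— Configuration B (φ=+85.0°):
cos H₀ = −tan(+85.0°) tan(+22.886°) = -4.8250 ≤ −1 ⇒ polar day, H₀ = π.
Bracket: H₀ sin φ sin δ + cos φ cos δ sin H₀ = 3.1416×0.99619×0.38890 + 0.08716×0.92128×0.00000 = 1.217113 + 0.000000 = 1.217113.
Q̄ = (S₀/π) × [bracket] = (1361/π) × 1.217113 = 527.28 W/m².
Ratio Q̄_A / Q̄_B = 98.975 / 527.28 = 0.1877.

Q̄_A / Q̄_B ≈ 0.188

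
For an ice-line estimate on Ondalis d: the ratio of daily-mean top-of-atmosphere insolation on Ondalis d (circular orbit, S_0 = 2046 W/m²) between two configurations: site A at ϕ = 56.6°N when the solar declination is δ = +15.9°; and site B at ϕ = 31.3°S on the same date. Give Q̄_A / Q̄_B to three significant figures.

Q̄_A / Q̄_B ≈ 1.54

— Configuration A (ϕ=+56.6°):
cos h₀ = −tan(+56.6°) tan(+15.900°) = -0.4320, h₀ = 2.0175 rad.
Bracket: h₀ sin ϕ sin δ + cos ϕ cos δ sin h₀ = 2.0175×0.83485×0.27396 + 0.55048×0.96174×0.90187 = 0.461434 + 0.477467 = 0.938901.
Q̄ = (S_0/π) × [bracket] = (2046/π) × 0.938901 = 611.47 W/m².
— Configuration B (ϕ=-31.3°):
cos h₀ = −tan(-31.3°) tan(+15.900°) = 0.1732, h₀ = 1.3967 rad.
Bracket: h₀ sin ϕ sin δ + cos ϕ cos δ sin h₀ = 1.3967×-0.51952×0.27396 + 0.85446×0.96174×0.98489 = -0.198789 + 0.809351 = 0.610562.
Q̄ = (S_0/π) × [bracket] = (2046/π) × 0.610562 = 397.64 W/m².
Ratio Q̄_A / Q̄_B = 611.47 / 397.64 = 1.538.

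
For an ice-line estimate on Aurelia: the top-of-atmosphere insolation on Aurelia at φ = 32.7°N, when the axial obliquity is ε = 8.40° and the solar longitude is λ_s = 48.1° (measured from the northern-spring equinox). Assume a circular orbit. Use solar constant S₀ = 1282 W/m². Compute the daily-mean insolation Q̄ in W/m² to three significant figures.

Solar declination: sin δ = sin ε · sin λ_s = sin 8.40° × sin 48.1° = 0.10873, so δ = +6.242°.
cos H₀ = −tan(+32.7°) tan(+6.242°) = -0.0702, H₀ = 1.6411 rad.
Bracket: H₀ sin φ sin δ + cos φ cos δ sin H₀ = 1.6411×0.54024×0.10873 + 0.84151×0.99407×0.99753 = 0.096399 + 0.834454 = 0.930853.
Q̄ = (S₀/π) × [bracket] = (1282/π) × 0.930853 = 379.9 W/m².

Q̄ ≈ 380 W/m²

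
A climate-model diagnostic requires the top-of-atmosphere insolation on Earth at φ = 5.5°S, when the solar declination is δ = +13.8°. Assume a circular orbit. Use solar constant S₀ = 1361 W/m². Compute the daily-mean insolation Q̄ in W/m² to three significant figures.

Q̄ ≈ 403 W/m²

cos H₀ = −tan(-5.5°) tan(+13.800°) = 0.0237, H₀ = 1.5471 rad.
Bracket: H₀ sin φ sin δ + cos φ cos δ sin H₀ = 1.5471×-0.09585×0.23853 + 0.99540×0.97113×0.99972 = -0.035372 + 0.966392 = 0.931020.
Q̄ = (S₀/π) × [bracket] = (1361/π) × 0.931020 = 403.3 W/m².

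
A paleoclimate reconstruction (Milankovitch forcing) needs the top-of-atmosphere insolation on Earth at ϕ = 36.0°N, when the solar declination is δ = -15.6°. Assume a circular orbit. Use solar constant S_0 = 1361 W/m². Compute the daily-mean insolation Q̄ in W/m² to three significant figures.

cos h₀ = −tan(+36.0°) tan(-15.600°) = 0.2029, h₀ = 1.3665 rad.
Bracket: h₀ sin ϕ sin δ + cos ϕ cos δ sin h₀ = 1.3665×0.58779×-0.26892 + 0.80902×0.96316×0.97921 = -0.216001 + 0.763016 = 0.547015.
Q̄ = (S_0/π) × [bracket] = (1361/π) × 0.547015 = 237.0 W/m².

Q̄ ≈ 237 W/m²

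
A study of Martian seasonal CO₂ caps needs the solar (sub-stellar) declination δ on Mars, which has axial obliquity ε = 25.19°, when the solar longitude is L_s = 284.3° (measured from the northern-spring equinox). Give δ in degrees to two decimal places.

δ = -24.36°

sin δ = sin ε · sin L_s = sin 25.19° × sin 284.3° = -0.412434.
δ = arcsin(-0.412434) = -24.36°.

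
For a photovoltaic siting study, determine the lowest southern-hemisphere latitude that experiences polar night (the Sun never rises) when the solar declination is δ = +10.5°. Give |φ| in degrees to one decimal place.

Polar night requires cos H₀ = −tan φ tan δ ≥ 1, i.e. tan φ tan δ ≤ −1.
The boundary is |tan φ| · |tan δ| = 1, so |φ| = 90° − |δ| = 90° − 10.5° = 79.5° in the southern hemisphere.

|φ| = 79.5°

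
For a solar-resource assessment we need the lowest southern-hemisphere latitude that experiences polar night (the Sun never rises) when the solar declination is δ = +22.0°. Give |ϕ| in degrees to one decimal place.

|ϕ| = 68.0°

Polar night requires cos h₀ = −tan ϕ tan δ ≥ 1, i.e. tan ϕ tan δ ≤ −1.
The boundary is |tan ϕ| · |tan δ| = 1, so |ϕ| = 90° − |δ| = 90° − 22.0° = 68.0° in the southern hemisphere.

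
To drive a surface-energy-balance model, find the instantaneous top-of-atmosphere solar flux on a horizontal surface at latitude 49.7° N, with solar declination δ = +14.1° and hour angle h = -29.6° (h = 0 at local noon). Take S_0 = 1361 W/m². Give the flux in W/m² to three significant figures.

995 W/m²

cos θ_z = sin ϕ sin δ + cos ϕ cos δ cos h = 0.185797 + 0.545437 = 0.731234.
Flux = S_0 · cos θ_z = 1361 × 0.731234 = 995.2 W/m².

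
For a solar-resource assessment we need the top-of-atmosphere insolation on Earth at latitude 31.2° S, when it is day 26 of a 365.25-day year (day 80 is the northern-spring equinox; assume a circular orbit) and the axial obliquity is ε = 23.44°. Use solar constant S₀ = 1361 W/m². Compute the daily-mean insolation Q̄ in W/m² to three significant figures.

Solar longitude: λ_s = 360° × (26 − 80)/365.25 = -53.224°, i.e. -53.224° + 360° = 306.776°.
sin δ = sin 23.44° × sin 306.776° = -0.31862, so δ = -18.580°.
cos H₀ = −tan(-31.2°) tan(-18.580°) = -0.2036, H₀ = 1.7758 rad.
Bracket: H₀ sin φ sin δ + cos φ cos δ sin H₀ = 1.7758×-0.51803×-0.31862 + 0.85536×0.94788×0.97906 = 0.293104 + 0.793801 = 1.086905.
Q̄ = (S₀/π) × [bracket] = (1361/π) × 1.086905 = 470.9 W/m².

Q̄ ≈ 471 W/m²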